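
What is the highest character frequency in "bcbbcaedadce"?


Input: bcbbcaedadce
Character counts:
  'a': 2
  'b': 3
  'c': 3
  'd': 2
  'e': 2
Maximum frequency: 3

3


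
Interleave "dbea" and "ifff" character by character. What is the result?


Interleaving "dbea" and "ifff":
  Position 0: 'd' from first, 'i' from second => "di"
  Position 1: 'b' from first, 'f' from second => "bf"
  Position 2: 'e' from first, 'f' from second => "ef"
  Position 3: 'a' from first, 'f' from second => "af"
Result: dibfefaf

dibfefaf


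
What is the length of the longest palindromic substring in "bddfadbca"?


Input: "bddfadbca"
Checking substrings for palindromes:
  [1:3] "dd" (len 2) => palindrome
Longest palindromic substring: "dd" with length 2

2


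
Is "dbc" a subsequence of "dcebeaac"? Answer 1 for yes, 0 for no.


Check if "dbc" is a subsequence of "dcebeaac"
Greedy scan:
  Position 0 ('d'): matches sub[0] = 'd'
  Position 1 ('c'): no match needed
  Position 2 ('e'): no match needed
  Position 3 ('b'): matches sub[1] = 'b'
  Position 4 ('e'): no match needed
  Position 5 ('a'): no match needed
  Position 6 ('a'): no match needed
  Position 7 ('c'): matches sub[2] = 'c'
All 3 characters matched => is a subsequence

1


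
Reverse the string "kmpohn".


Input: kmpohn
Reading characters right to left:
  Position 5: 'n'
  Position 4: 'h'
  Position 3: 'o'
  Position 2: 'p'
  Position 1: 'm'
  Position 0: 'k'
Reversed: nhopmk

nhopmk


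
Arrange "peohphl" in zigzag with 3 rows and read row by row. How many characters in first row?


Zigzag "peohphl" into 3 rows:
Placing characters:
  'p' => row 0
  'e' => row 1
  'o' => row 2
  'h' => row 1
  'p' => row 0
  'h' => row 1
  'l' => row 2
Rows:
  Row 0: "pp"
  Row 1: "ehh"
  Row 2: "ol"
First row length: 2

2


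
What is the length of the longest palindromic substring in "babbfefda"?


Input: "babbfefda"
Checking substrings for palindromes:
  [0:3] "bab" (len 3) => palindrome
  [4:7] "fef" (len 3) => palindrome
  [2:4] "bb" (len 2) => palindrome
Longest palindromic substring: "bab" with length 3

3


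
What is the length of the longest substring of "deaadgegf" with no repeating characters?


Input: "deaadgegf"
Sliding window (track last position of each char):
  Position 0 ('d'): window [0,0] length 1 -- new best
  Position 1 ('e'): window [0,1] length 2 -- new best
  Position 2 ('a'): window [0,2] length 3 -- new best
  Position 3 ('a'): repeat (last at 2), move window start to 3
  Position 3 ('a'): window [3,3] length 1
  Position 4 ('d'): window [3,4] length 2
  Position 5 ('g'): window [3,5] length 3
  Position 6 ('e'): window [3,6] length 4 -- new best
  Position 7 ('g'): repeat (last at 5), move window start to 6
  Position 7 ('g'): window [6,7] length 2
  Position 8 ('f'): window [6,8] length 3
Longest substring with no repeats: "adge" with length 4

4


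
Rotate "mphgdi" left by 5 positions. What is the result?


Input: "mphgdi", rotate left by 5
First 5 characters: "mphgd"
Remaining characters: "i"
Concatenate remaining + first: "i" + "mphgd" = "imphgd"

imphgd


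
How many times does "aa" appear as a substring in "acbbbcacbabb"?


Searching for "aa" in "acbbbcacbabb"
Scanning each position:
  Position 0: "ac" => no
  Position 1: "cb" => no
  Position 2: "bb" => no
  Position 3: "bb" => no
  Position 4: "bc" => no
  Position 5: "ca" => no
  Position 6: "ac" => no
  Position 7: "cb" => no
  Position 8: "ba" => no
  Position 9: "ab" => no
  Position 10: "bb" => no
Total occurrences: 0

0


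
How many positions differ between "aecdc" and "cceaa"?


Comparing "aecdc" and "cceaa" position by position:
  Position 0: 'a' vs 'c' => DIFFER
  Position 1: 'e' vs 'c' => DIFFER
  Position 2: 'c' vs 'e' => DIFFER
  Position 3: 'd' vs 'a' => DIFFER
  Position 4: 'c' vs 'a' => DIFFER
Positions that differ: 5

5


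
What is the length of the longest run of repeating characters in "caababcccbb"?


Input: "caababcccbb"
Scanning for longest run:
  Position 1 ('a'): new char, reset run to 1
  Position 2 ('a'): continues run of 'a', length=2
  Position 3 ('b'): new char, reset run to 1
  Position 4 ('a'): new char, reset run to 1
  Position 5 ('b'): new char, reset run to 1
  Position 6 ('c'): new char, reset run to 1
  Position 7 ('c'): continues run of 'c', length=2
  Position 8 ('c'): continues run of 'c', length=3
  Position 9 ('b'): new char, reset run to 1
  Position 10 ('b'): continues run of 'b', length=2
Longest run: 'c' with length 3

3


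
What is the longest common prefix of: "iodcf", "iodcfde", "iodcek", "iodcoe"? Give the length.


Words: iodcf, iodcfde, iodcek, iodcoe
  Position 0: all 'i' => match
  Position 1: all 'o' => match
  Position 2: all 'd' => match
  Position 3: all 'c' => match
  Position 4: ('f', 'f', 'e', 'o') => mismatch, stop
LCP = "iodc" (length 4)

4


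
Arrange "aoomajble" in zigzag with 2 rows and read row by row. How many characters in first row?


Zigzag "aoomajble" into 2 rows:
Placing characters:
  'a' => row 0
  'o' => row 1
  'o' => row 0
  'm' => row 1
  'a' => row 0
  'j' => row 1
  'b' => row 0
  'l' => row 1
  'e' => row 0
Rows:
  Row 0: "aoabe"
  Row 1: "omjl"
First row length: 5

5


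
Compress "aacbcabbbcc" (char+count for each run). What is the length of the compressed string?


Input: aacbcabbbcc
Runs:
  'a' x 2 => "a2"
  'c' x 1 => "c1"
  'b' x 1 => "b1"
  'c' x 1 => "c1"
  'a' x 1 => "a1"
  'b' x 3 => "b3"
  'c' x 2 => "c2"
Compressed: "a2c1b1c1a1b3c2"
Compressed length: 14

14


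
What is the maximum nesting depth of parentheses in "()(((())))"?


Input: "()(((())))"
Tracking depth:
  Position 0 '(': depth becomes 1
  Position 1 ')': depth becomes 0
  Position 2 '(': depth becomes 1
  Position 3 '(': depth becomes 2
  Position 4 '(': depth becomes 3
  Position 5 '(': depth becomes 4
  Position 6 ')': depth becomes 3
  Position 7 ')': depth becomes 2
  Position 8 ')': depth becomes 1
  Position 9 ')': depth becomes 0
Maximum depth reached: 4

4


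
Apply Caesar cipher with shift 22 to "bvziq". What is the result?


Caesar cipher: shift "bvziq" by 22
  'b' (pos 1) + 22 = pos 23 = 'x'
  'v' (pos 21) + 22 = pos 17 = 'r'
  'z' (pos 25) + 22 = pos 21 = 'v'
  'i' (pos 8) + 22 = pos 4 = 'e'
  'q' (pos 16) + 22 = pos 12 = 'm'
Result: xrvem

xrvem


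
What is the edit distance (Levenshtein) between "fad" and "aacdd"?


Computing edit distance: "fad" -> "aacdd"
DP table:
           a    a    c    d    d
      0    1    2    3    4    5
  f   1    1    2    3    4    5
  a   2    1    1    2    3    4
  d   3    2    2    2    2    3
Edit distance = dp[3][5] = 3

3


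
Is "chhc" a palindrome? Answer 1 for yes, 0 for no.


Input: chhc
Reversed: chhc
  Compare pos 0 ('c') with pos 3 ('c'): match
  Compare pos 1 ('h') with pos 2 ('h'): match
Result: palindrome

1


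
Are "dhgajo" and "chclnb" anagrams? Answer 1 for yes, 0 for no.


Strings: "dhgajo", "chclnb"
Sorted first:  adghjo
Sorted second: bcchln
Differ at position 0: 'a' vs 'b' => not anagrams

0


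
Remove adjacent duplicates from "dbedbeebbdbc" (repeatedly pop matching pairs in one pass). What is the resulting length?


Input: dbedbeebbdbc
Stack-based adjacent duplicate removal:
  Read 'd': push. Stack: d
  Read 'b': push. Stack: db
  Read 'e': push. Stack: dbe
  Read 'd': push. Stack: dbed
  Read 'b': push. Stack: dbedb
  Read 'e': push. Stack: dbedbe
  Read 'e': matches stack top 'e' => pop. Stack: dbedb
  Read 'b': matches stack top 'b' => pop. Stack: dbed
  Read 'b': push. Stack: dbedb
  Read 'd': push. Stack: dbedbd
  Read 'b': push. Stack: dbedbdb
  Read 'c': push. Stack: dbedbdbc
Final stack: "dbedbdbc" (length 8)

8


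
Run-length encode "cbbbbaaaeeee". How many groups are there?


Input: cbbbbaaaeeee
Scanning for consecutive runs:
  Group 1: 'c' x 1 (positions 0-0)
  Group 2: 'b' x 4 (positions 1-4)
  Group 3: 'a' x 3 (positions 5-7)
  Group 4: 'e' x 4 (positions 8-11)
Total groups: 4

4


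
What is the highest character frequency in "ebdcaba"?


Input: ebdcaba
Character counts:
  'a': 2
  'b': 2
  'c': 1
  'd': 1
  'e': 1
Maximum frequency: 2

2


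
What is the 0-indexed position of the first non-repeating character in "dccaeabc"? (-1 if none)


Input: dccaeabc
Character frequencies:
  'a': 2
  'b': 1
  'c': 3
  'd': 1
  'e': 1
Scanning left to right for freq == 1:
  Position 0 ('d'): unique! => answer = 0

0


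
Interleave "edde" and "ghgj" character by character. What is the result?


Interleaving "edde" and "ghgj":
  Position 0: 'e' from first, 'g' from second => "eg"
  Position 1: 'd' from first, 'h' from second => "dh"
  Position 2: 'd' from first, 'g' from second => "dg"
  Position 3: 'e' from first, 'j' from second => "ej"
Result: egdhdgej

egdhdgej


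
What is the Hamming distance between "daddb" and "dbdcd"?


Comparing "daddb" and "dbdcd" position by position:
  Position 0: 'd' vs 'd' => same
  Position 1: 'a' vs 'b' => differ
  Position 2: 'd' vs 'd' => same
  Position 3: 'd' vs 'c' => differ
  Position 4: 'b' vs 'd' => differ
Total differences (Hamming distance): 3

3


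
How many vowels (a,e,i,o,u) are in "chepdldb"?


Input: chepdldb
Checking each character:
  'c' at position 0: consonant
  'h' at position 1: consonant
  'e' at position 2: vowel (running total: 1)
  'p' at position 3: consonant
  'd' at position 4: consonant
  'l' at position 5: consonant
  'd' at position 6: consonant
  'b' at position 7: consonant
Total vowels: 1

1


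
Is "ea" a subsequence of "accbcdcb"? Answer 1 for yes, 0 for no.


Check if "ea" is a subsequence of "accbcdcb"
Greedy scan:
  Position 0 ('a'): no match needed
  Position 1 ('c'): no match needed
  Position 2 ('c'): no match needed
  Position 3 ('b'): no match needed
  Position 4 ('c'): no match needed
  Position 5 ('d'): no match needed
  Position 6 ('c'): no match needed
  Position 7 ('b'): no match needed
Only matched 0/2 characters => not a subsequence

0


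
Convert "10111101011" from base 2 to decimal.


Input: "10111101011" in base 2
Positional expansion:
  Digit '1' (value 1) x 2^10 = 1024
  Digit '0' (value 0) x 2^9 = 0
  Digit '1' (value 1) x 2^8 = 256
  Digit '1' (value 1) x 2^7 = 128
  Digit '1' (value 1) x 2^6 = 64
  Digit '1' (value 1) x 2^5 = 32
  Digit '0' (value 0) x 2^4 = 0
  Digit '1' (value 1) x 2^3 = 8
  Digit '0' (value 0) x 2^2 = 0
  Digit '1' (value 1) x 2^1 = 2
  Digit '1' (value 1) x 2^0 = 1
Sum = 1515

1515


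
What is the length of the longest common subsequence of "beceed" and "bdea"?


LCS of "beceed" and "bdea"
DP table:
           b    d    e    a
      0    0    0    0    0
  b   0    1    1    1    1
  e   0    1    1    2    2
  c   0    1    1    2    2
  e   0    1    1    2    2
  e   0    1    1    2    2
  d   0    1    2    2    2
LCS length = dp[6][4] = 2

2


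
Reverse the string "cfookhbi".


Input: cfookhbi
Reading characters right to left:
  Position 7: 'i'
  Position 6: 'b'
  Position 5: 'h'
  Position 4: 'k'
  Position 3: 'o'
  Position 2: 'o'
  Position 1: 'f'
  Position 0: 'c'
Reversed: ibhkoofc

ibhkoofc


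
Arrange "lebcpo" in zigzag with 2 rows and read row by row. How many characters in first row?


Zigzag "lebcpo" into 2 rows:
Placing characters:
  'l' => row 0
  'e' => row 1
  'b' => row 0
  'c' => row 1
  'p' => row 0
  'o' => row 1
Rows:
  Row 0: "lbp"
  Row 1: "eco"
First row length: 3

3


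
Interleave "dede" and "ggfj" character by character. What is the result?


Interleaving "dede" and "ggfj":
  Position 0: 'd' from first, 'g' from second => "dg"
  Position 1: 'e' from first, 'g' from second => "eg"
  Position 2: 'd' from first, 'f' from second => "df"
  Position 3: 'e' from first, 'j' from second => "ej"
Result: dgegdfej

dgegdfej


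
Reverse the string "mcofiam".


Input: mcofiam
Reading characters right to left:
  Position 6: 'm'
  Position 5: 'a'
  Position 4: 'i'
  Position 3: 'f'
  Position 2: 'o'
  Position 1: 'c'
  Position 0: 'm'
Reversed: maifocm

maifocm


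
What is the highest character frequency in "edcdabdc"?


Input: edcdabdc
Character counts:
  'a': 1
  'b': 1
  'c': 2
  'd': 3
  'e': 1
Maximum frequency: 3

3


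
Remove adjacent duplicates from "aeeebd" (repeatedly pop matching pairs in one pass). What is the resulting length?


Input: aeeebd
Stack-based adjacent duplicate removal:
  Read 'a': push. Stack: a
  Read 'e': push. Stack: ae
  Read 'e': matches stack top 'e' => pop. Stack: a
  Read 'e': push. Stack: ae
  Read 'b': push. Stack: aeb
  Read 'd': push. Stack: aebd
Final stack: "aebd" (length 4)

4


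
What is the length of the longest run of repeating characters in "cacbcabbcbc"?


Input: "cacbcabbcbc"
Scanning for longest run:
  Position 1 ('a'): new char, reset run to 1
  Position 2 ('c'): new char, reset run to 1
  Position 3 ('b'): new char, reset run to 1
  Position 4 ('c'): new char, reset run to 1
  Position 5 ('a'): new char, reset run to 1
  Position 6 ('b'): new char, reset run to 1
  Position 7 ('b'): continues run of 'b', length=2
  Position 8 ('c'): new char, reset run to 1
  Position 9 ('b'): new char, reset run to 1
  Position 10 ('c'): new char, reset run to 1
Longest run: 'b' with length 2

2


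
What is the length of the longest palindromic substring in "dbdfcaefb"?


Input: "dbdfcaefb"
Checking substrings for palindromes:
  [0:3] "dbd" (len 3) => palindrome
Longest palindromic substring: "dbd" with length 3

3


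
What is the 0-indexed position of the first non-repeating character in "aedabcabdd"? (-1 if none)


Input: aedabcabdd
Character frequencies:
  'a': 3
  'b': 2
  'c': 1
  'd': 3
  'e': 1
Scanning left to right for freq == 1:
  Position 0 ('a'): freq=3, skip
  Position 1 ('e'): unique! => answer = 1

1


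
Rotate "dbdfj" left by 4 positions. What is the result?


Input: "dbdfj", rotate left by 4
First 4 characters: "dbdf"
Remaining characters: "j"
Concatenate remaining + first: "j" + "dbdf" = "jdbdf"

jdbdf


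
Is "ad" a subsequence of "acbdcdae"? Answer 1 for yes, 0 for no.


Check if "ad" is a subsequence of "acbdcdae"
Greedy scan:
  Position 0 ('a'): matches sub[0] = 'a'
  Position 1 ('c'): no match needed
  Position 2 ('b'): no match needed
  Position 3 ('d'): matches sub[1] = 'd'
  Position 4 ('c'): no match needed
  Position 5 ('d'): no match needed
  Position 6 ('a'): no match needed
  Position 7 ('e'): no match needed
All 2 characters matched => is a subsequence

1


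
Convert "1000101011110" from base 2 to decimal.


Input: "1000101011110" in base 2
Positional expansion:
  Digit '1' (value 1) x 2^12 = 4096
  Digit '0' (value 0) x 2^11 = 0
  Digit '0' (value 0) x 2^10 = 0
  Digit '0' (value 0) x 2^9 = 0
  Digit '1' (value 1) x 2^8 = 256
  Digit '0' (value 0) x 2^7 = 0
  Digit '1' (value 1) x 2^6 = 64
  Digit '0' (value 0) x 2^5 = 0
  Digit '1' (value 1) x 2^4 = 16
  Digit '1' (value 1) x 2^3 = 8
  Digit '1' (value 1) x 2^2 = 4
  Digit '1' (value 1) x 2^1 = 2
  Digit '0' (value 0) x 2^0 = 0
Sum = 4446

4446


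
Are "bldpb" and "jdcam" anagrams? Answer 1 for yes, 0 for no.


Strings: "bldpb", "jdcam"
Sorted first:  bbdlp
Sorted second: acdjm
Differ at position 0: 'b' vs 'a' => not anagrams

0


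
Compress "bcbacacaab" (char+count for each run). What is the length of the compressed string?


Input: bcbacacaab
Runs:
  'b' x 1 => "b1"
  'c' x 1 => "c1"
  'b' x 1 => "b1"
  'a' x 1 => "a1"
  'c' x 1 => "c1"
  'a' x 1 => "a1"
  'c' x 1 => "c1"
  'a' x 2 => "a2"
  'b' x 1 => "b1"
Compressed: "b1c1b1a1c1a1c1a2b1"
Compressed length: 18

18


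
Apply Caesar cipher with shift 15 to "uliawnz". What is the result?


Caesar cipher: shift "uliawnz" by 15
  'u' (pos 20) + 15 = pos 9 = 'j'
  'l' (pos 11) + 15 = pos 0 = 'a'
  'i' (pos 8) + 15 = pos 23 = 'x'
  'a' (pos 0) + 15 = pos 15 = 'p'
  'w' (pos 22) + 15 = pos 11 = 'l'
  'n' (pos 13) + 15 = pos 2 = 'c'
  'z' (pos 25) + 15 = pos 14 = 'o'
Result: jaxplco

jaxplco


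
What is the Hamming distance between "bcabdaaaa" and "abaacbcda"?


Comparing "bcabdaaaa" and "abaacbcda" position by position:
  Position 0: 'b' vs 'a' => differ
  Position 1: 'c' vs 'b' => differ
  Position 2: 'a' vs 'a' => same
  Position 3: 'b' vs 'a' => differ
  Position 4: 'd' vs 'c' => differ
  Position 5: 'a' vs 'b' => differ
  Position 6: 'a' vs 'c' => differ
  Position 7: 'a' vs 'd' => differ
  Position 8: 'a' vs 'a' => same
Total differences (Hamming distance): 7

7


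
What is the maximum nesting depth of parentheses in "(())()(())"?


Input: "(())()(())"
Tracking depth:
  Position 0 '(': depth becomes 1
  Position 1 '(': depth becomes 2
  Position 2 ')': depth becomes 1
  Position 3 ')': depth becomes 0
  Position 4 '(': depth becomes 1
  Position 5 ')': depth becomes 0
  Position 6 '(': depth becomes 1
  Position 7 '(': depth becomes 2
  Position 8 ')': depth becomes 1
  Position 9 ')': depth becomes 0
Maximum depth reached: 2

2


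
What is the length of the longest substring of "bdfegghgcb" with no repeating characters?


Input: "bdfegghgcb"
Sliding window (track last position of each char):
  Position 0 ('b'): window [0,0] length 1 -- new best
  Position 1 ('d'): window [0,1] length 2 -- new best
  Position 2 ('f'): window [0,2] length 3 -- new best
  Position 3 ('e'): window [0,3] length 4 -- new best
  Position 4 ('g'): window [0,4] length 5 -- new best
  Position 5 ('g'): repeat (last at 4), move window start to 5
  Position 5 ('g'): window [5,5] length 1
  Position 6 ('h'): window [5,6] length 2
  Position 7 ('g'): repeat (last at 5), move window start to 6
  Position 7 ('g'): window [6,7] length 2
  Position 8 ('c'): window [6,8] length 3
  Position 9 ('b'): window [6,9] length 4
Longest substring with no repeats: "bdfeg" with length 5

5


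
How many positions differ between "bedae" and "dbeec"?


Comparing "bedae" and "dbeec" position by position:
  Position 0: 'b' vs 'd' => DIFFER
  Position 1: 'e' vs 'b' => DIFFER
  Position 2: 'd' vs 'e' => DIFFER
  Position 3: 'a' vs 'e' => DIFFER
  Position 4: 'e' vs 'c' => DIFFER
Positions that differ: 5

5


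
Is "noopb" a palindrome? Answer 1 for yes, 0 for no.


Input: noopb
Reversed: bpoon
  Compare pos 0 ('n') with pos 4 ('b'): MISMATCH
  Compare pos 1 ('o') with pos 3 ('p'): MISMATCH
Result: not a palindrome

0


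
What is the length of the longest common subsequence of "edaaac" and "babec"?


LCS of "edaaac" and "babec"
DP table:
           b    a    b    e    c
      0    0    0    0    0    0
  e   0    0    0    0    1    1
  d   0    0    0    0    1    1
  a   0    0    1    1    1    1
  a   0    0    1    1    1    1
  a   0    0    1    1    1    1
  c   0    0    1    1    1    2
LCS length = dp[6][5] = 2

2


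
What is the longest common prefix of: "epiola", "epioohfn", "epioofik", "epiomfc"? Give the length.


Words: epiola, epioohfn, epioofik, epiomfc
  Position 0: all 'e' => match
  Position 1: all 'p' => match
  Position 2: all 'i' => match
  Position 3: all 'o' => match
  Position 4: ('l', 'o', 'o', 'm') => mismatch, stop
LCP = "epio" (length 4)

4


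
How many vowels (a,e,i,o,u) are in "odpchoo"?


Input: odpchoo
Checking each character:
  'o' at position 0: vowel (running total: 1)
  'd' at position 1: consonant
  'p' at position 2: consonant
  'c' at position 3: consonant
  'h' at position 4: consonant
  'o' at position 5: vowel (running total: 2)
  'o' at position 6: vowel (running total: 3)
Total vowels: 3

3


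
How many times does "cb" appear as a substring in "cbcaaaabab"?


Searching for "cb" in "cbcaaaabab"
Scanning each position:
  Position 0: "cb" => MATCH
  Position 1: "bc" => no
  Position 2: "ca" => no
  Position 3: "aa" => no
  Position 4: "aa" => no
  Position 5: "aa" => no
  Position 6: "ab" => no
  Position 7: "ba" => no
  Position 8: "ab" => no
Total occurrences: 1

1


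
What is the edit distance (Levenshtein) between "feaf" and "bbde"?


Computing edit distance: "feaf" -> "bbde"
DP table:
           b    b    d    e
      0    1    2    3    4
  f   1    1    2    3    4
  e   2    2    2    3    3
  a   3    3    3    3    4
  f   4    4    4    4    4
Edit distance = dp[4][4] = 4

4


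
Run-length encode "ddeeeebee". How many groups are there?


Input: ddeeeebee
Scanning for consecutive runs:
  Group 1: 'd' x 2 (positions 0-1)
  Group 2: 'e' x 4 (positions 2-5)
  Group 3: 'b' x 1 (positions 6-6)
  Group 4: 'e' x 2 (positions 7-8)
Total groups: 4

4


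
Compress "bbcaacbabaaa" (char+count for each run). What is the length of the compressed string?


Input: bbcaacbabaaa
Runs:
  'b' x 2 => "b2"
  'c' x 1 => "c1"
  'a' x 2 => "a2"
  'c' x 1 => "c1"
  'b' x 1 => "b1"
  'a' x 1 => "a1"
  'b' x 1 => "b1"
  'a' x 3 => "a3"
Compressed: "b2c1a2c1b1a1b1a3"
Compressed length: 16

16


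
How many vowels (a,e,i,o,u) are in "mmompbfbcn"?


Input: mmompbfbcn
Checking each character:
  'm' at position 0: consonant
  'm' at position 1: consonant
  'o' at position 2: vowel (running total: 1)
  'm' at position 3: consonant
  'p' at position 4: consonant
  'b' at position 5: consonant
  'f' at position 6: consonant
  'b' at position 7: consonant
  'c' at position 8: consonant
  'n' at position 9: consonant
Total vowels: 1

1


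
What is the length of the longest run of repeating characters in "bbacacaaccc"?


Input: "bbacacaaccc"
Scanning for longest run:
  Position 1 ('b'): continues run of 'b', length=2
  Position 2 ('a'): new char, reset run to 1
  Position 3 ('c'): new char, reset run to 1
  Position 4 ('a'): new char, reset run to 1
  Position 5 ('c'): new char, reset run to 1
  Position 6 ('a'): new char, reset run to 1
  Position 7 ('a'): continues run of 'a', length=2
  Position 8 ('c'): new char, reset run to 1
  Position 9 ('c'): continues run of 'c', length=2
  Position 10 ('c'): continues run of 'c', length=3
Longest run: 'c' with length 3

3


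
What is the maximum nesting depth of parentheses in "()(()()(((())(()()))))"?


Input: "()(()()(((())(()()))))"
Tracking depth:
  Position 0 '(': depth becomes 1
  Position 1 ')': depth becomes 0
  Position 2 '(': depth becomes 1
  Position 3 '(': depth becomes 2
  Position 4 ')': depth becomes 1
  Position 5 '(': depth becomes 2
  Position 6 ')': depth becomes 1
  Position 7 '(': depth becomes 2
  Position 8 '(': depth becomes 3
  Position 9 '(': depth becomes 4
  Position 10 '(': depth becomes 5
  Position 11 ')': depth becomes 4
  Position 12 ')': depth becomes 3
  Position 13 '(': depth becomes 4
  Position 14 '(': depth becomes 5
  Position 15 ')': depth becomes 4
  Position 16 '(': depth becomes 5
  Position 17 ')': depth becomes 4
  Position 18 ')': depth becomes 3
  Position 19 ')': depth becomes 2
  Position 20 ')': depth becomes 1
  Position 21 ')': depth becomes 0
Maximum depth reached: 5

5


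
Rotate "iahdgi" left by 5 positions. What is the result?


Input: "iahdgi", rotate left by 5
First 5 characters: "iahdg"
Remaining characters: "i"
Concatenate remaining + first: "i" + "iahdg" = "iiahdg"

iiahdg


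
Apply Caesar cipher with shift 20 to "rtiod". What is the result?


Caesar cipher: shift "rtiod" by 20
  'r' (pos 17) + 20 = pos 11 = 'l'
  't' (pos 19) + 20 = pos 13 = 'n'
  'i' (pos 8) + 20 = pos 2 = 'c'
  'o' (pos 14) + 20 = pos 8 = 'i'
  'd' (pos 3) + 20 = pos 23 = 'x'
Result: lncix

lncix


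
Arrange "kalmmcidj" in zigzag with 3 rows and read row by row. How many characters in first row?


Zigzag "kalmmcidj" into 3 rows:
Placing characters:
  'k' => row 0
  'a' => row 1
  'l' => row 2
  'm' => row 1
  'm' => row 0
  'c' => row 1
  'i' => row 2
  'd' => row 1
  'j' => row 0
Rows:
  Row 0: "kmj"
  Row 1: "amcd"
  Row 2: "li"
First row length: 3

3


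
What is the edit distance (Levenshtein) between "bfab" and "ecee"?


Computing edit distance: "bfab" -> "ecee"
DP table:
           e    c    e    e
      0    1    2    3    4
  b   1    1    2    3    4
  f   2    2    2    3    4
  a   3    3    3    3    4
  b   4    4    4    4    4
Edit distance = dp[4][4] = 4

4


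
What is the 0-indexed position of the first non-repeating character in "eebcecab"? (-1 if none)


Input: eebcecab
Character frequencies:
  'a': 1
  'b': 2
  'c': 2
  'e': 3
Scanning left to right for freq == 1:
  Position 0 ('e'): freq=3, skip
  Position 1 ('e'): freq=3, skip
  Position 2 ('b'): freq=2, skip
  Position 3 ('c'): freq=2, skip
  Position 4 ('e'): freq=3, skip
  Position 5 ('c'): freq=2, skip
  Position 6 ('a'): unique! => answer = 6

6


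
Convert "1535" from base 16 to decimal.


Input: "1535" in base 16
Positional expansion:
  Digit '1' (value 1) x 16^3 = 4096
  Digit '5' (value 5) x 16^2 = 1280
  Digit '3' (value 3) x 16^1 = 48
  Digit '5' (value 5) x 16^0 = 5
Sum = 5429

5429


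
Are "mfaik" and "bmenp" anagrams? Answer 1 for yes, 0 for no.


Strings: "mfaik", "bmenp"
Sorted first:  afikm
Sorted second: bemnp
Differ at position 0: 'a' vs 'b' => not anagrams

0


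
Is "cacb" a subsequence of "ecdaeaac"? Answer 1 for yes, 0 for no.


Check if "cacb" is a subsequence of "ecdaeaac"
Greedy scan:
  Position 0 ('e'): no match needed
  Position 1 ('c'): matches sub[0] = 'c'
  Position 2 ('d'): no match needed
  Position 3 ('a'): matches sub[1] = 'a'
  Position 4 ('e'): no match needed
  Position 5 ('a'): no match needed
  Position 6 ('a'): no match needed
  Position 7 ('c'): matches sub[2] = 'c'
Only matched 3/4 characters => not a subsequence

0


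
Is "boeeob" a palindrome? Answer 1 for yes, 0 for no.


Input: boeeob
Reversed: boeeob
  Compare pos 0 ('b') with pos 5 ('b'): match
  Compare pos 1 ('o') with pos 4 ('o'): match
  Compare pos 2 ('e') with pos 3 ('e'): match
Result: palindrome

1


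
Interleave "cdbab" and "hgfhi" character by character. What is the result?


Interleaving "cdbab" and "hgfhi":
  Position 0: 'c' from first, 'h' from second => "ch"
  Position 1: 'd' from first, 'g' from second => "dg"
  Position 2: 'b' from first, 'f' from second => "bf"
  Position 3: 'a' from first, 'h' from second => "ah"
  Position 4: 'b' from first, 'i' from second => "bi"
Result: chdgbfahbi

chdgbfahbi


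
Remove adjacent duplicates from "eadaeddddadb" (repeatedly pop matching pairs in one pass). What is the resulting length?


Input: eadaeddddadb
Stack-based adjacent duplicate removal:
  Read 'e': push. Stack: e
  Read 'a': push. Stack: ea
  Read 'd': push. Stack: ead
  Read 'a': push. Stack: eada
  Read 'e': push. Stack: eadae
  Read 'd': push. Stack: eadaed
  Read 'd': matches stack top 'd' => pop. Stack: eadae
  Read 'd': push. Stack: eadaed
  Read 'd': matches stack top 'd' => pop. Stack: eadae
  Read 'a': push. Stack: eadaea
  Read 'd': push. Stack: eadaead
  Read 'b': push. Stack: eadaeadb
Final stack: "eadaeadb" (length 8)

8


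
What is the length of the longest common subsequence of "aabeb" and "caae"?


LCS of "aabeb" and "caae"
DP table:
           c    a    a    e
      0    0    0    0    0
  a   0    0    1    1    1
  a   0    0    1    2    2
  b   0    0    1    2    2
  e   0    0    1    2    3
  b   0    0    1    2    3
LCS length = dp[5][4] = 3

3


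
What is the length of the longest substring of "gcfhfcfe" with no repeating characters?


Input: "gcfhfcfe"
Sliding window (track last position of each char):
  Position 0 ('g'): window [0,0] length 1 -- new best
  Position 1 ('c'): window [0,1] length 2 -- new best
  Position 2 ('f'): window [0,2] length 3 -- new best
  Position 3 ('h'): window [0,3] length 4 -- new best
  Position 4 ('f'): repeat (last at 2), move window start to 3
  Position 4 ('f'): window [3,4] length 2
  Position 5 ('c'): window [3,5] length 3
  Position 6 ('f'): repeat (last at 4), move window start to 5
  Position 6 ('f'): window [5,6] length 2
  Position 7 ('e'): window [5,7] length 3
Longest substring with no repeats: "gcfh" with length 4

4


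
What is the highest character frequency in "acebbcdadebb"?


Input: acebbcdadebb
Character counts:
  'a': 2
  'b': 4
  'c': 2
  'd': 2
  'e': 2
Maximum frequency: 4

4


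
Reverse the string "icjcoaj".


Input: icjcoaj
Reading characters right to left:
  Position 6: 'j'
  Position 5: 'a'
  Position 4: 'o'
  Position 3: 'c'
  Position 2: 'j'
  Position 1: 'c'
  Position 0: 'i'
Reversed: jaocjci

jaocjci


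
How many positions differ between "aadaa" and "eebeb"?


Comparing "aadaa" and "eebeb" position by position:
  Position 0: 'a' vs 'e' => DIFFER
  Position 1: 'a' vs 'e' => DIFFER
  Position 2: 'd' vs 'b' => DIFFER
  Position 3: 'a' vs 'e' => DIFFER
  Position 4: 'a' vs 'b' => DIFFER
Positions that differ: 5

5


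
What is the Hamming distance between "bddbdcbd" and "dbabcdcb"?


Comparing "bddbdcbd" and "dbabcdcb" position by position:
  Position 0: 'b' vs 'd' => differ
  Position 1: 'd' vs 'b' => differ
  Position 2: 'd' vs 'a' => differ
  Position 3: 'b' vs 'b' => same
  Position 4: 'd' vs 'c' => differ
  Position 5: 'c' vs 'd' => differ
  Position 6: 'b' vs 'c' => differ
  Position 7: 'd' vs 'b' => differ
Total differences (Hamming distance): 7

7


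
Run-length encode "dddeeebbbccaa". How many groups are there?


Input: dddeeebbbccaa
Scanning for consecutive runs:
  Group 1: 'd' x 3 (positions 0-2)
  Group 2: 'e' x 3 (positions 3-5)
  Group 3: 'b' x 3 (positions 6-8)
  Group 4: 'c' x 2 (positions 9-10)
  Group 5: 'a' x 2 (positions 11-12)
Total groups: 5

5


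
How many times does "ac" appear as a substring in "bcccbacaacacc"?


Searching for "ac" in "bcccbacaacacc"
Scanning each position:
  Position 0: "bc" => no
  Position 1: "cc" => no
  Position 2: "cc" => no
  Position 3: "cb" => no
  Position 4: "ba" => no
  Position 5: "ac" => MATCH
  Position 6: "ca" => no
  Position 7: "aa" => no
  Position 8: "ac" => MATCH
  Position 9: "ca" => no
  Position 10: "ac" => MATCH
  Position 11: "cc" => no
Total occurrences: 3

3


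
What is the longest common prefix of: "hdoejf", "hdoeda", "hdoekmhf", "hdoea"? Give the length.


Words: hdoejf, hdoeda, hdoekmhf, hdoea
  Position 0: all 'h' => match
  Position 1: all 'd' => match
  Position 2: all 'o' => match
  Position 3: all 'e' => match
  Position 4: ('j', 'd', 'k', 'a') => mismatch, stop
LCP = "hdoe" (length 4)

4


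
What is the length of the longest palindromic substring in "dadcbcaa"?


Input: "dadcbcaa"
Checking substrings for palindromes:
  [0:3] "dad" (len 3) => palindrome
  [3:6] "cbc" (len 3) => palindrome
  [6:8] "aa" (len 2) => palindrome
Longest palindromic substring: "dad" with length 3

3


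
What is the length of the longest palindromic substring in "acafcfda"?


Input: "acafcfda"
Checking substrings for palindromes:
  [0:3] "aca" (len 3) => palindrome
  [3:6] "fcf" (len 3) => palindrome
Longest palindromic substring: "aca" with length 3

3


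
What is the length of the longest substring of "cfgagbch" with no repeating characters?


Input: "cfgagbch"
Sliding window (track last position of each char):
  Position 0 ('c'): window [0,0] length 1 -- new best
  Position 1 ('f'): window [0,1] length 2 -- new best
  Position 2 ('g'): window [0,2] length 3 -- new best
  Position 3 ('a'): window [0,3] length 4 -- new best
  Position 4 ('g'): repeat (last at 2), move window start to 3
  Position 4 ('g'): window [3,4] length 2
  Position 5 ('b'): window [3,5] length 3
  Position 6 ('c'): window [3,6] length 4
  Position 7 ('h'): window [3,7] length 5 -- new best
Longest substring with no repeats: "agbch" with length 5

5


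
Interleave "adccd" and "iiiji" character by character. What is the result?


Interleaving "adccd" and "iiiji":
  Position 0: 'a' from first, 'i' from second => "ai"
  Position 1: 'd' from first, 'i' from second => "di"
  Position 2: 'c' from first, 'i' from second => "ci"
  Position 3: 'c' from first, 'j' from second => "cj"
  Position 4: 'd' from first, 'i' from second => "di"
Result: aidicicjdi

aidicicjdi


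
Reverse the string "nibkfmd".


Input: nibkfmd
Reading characters right to left:
  Position 6: 'd'
  Position 5: 'm'
  Position 4: 'f'
  Position 3: 'k'
  Position 2: 'b'
  Position 1: 'i'
  Position 0: 'n'
Reversed: dmfkbin

dmfkbin


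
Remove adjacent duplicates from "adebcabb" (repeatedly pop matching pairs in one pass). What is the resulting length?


Input: adebcabb
Stack-based adjacent duplicate removal:
  Read 'a': push. Stack: a
  Read 'd': push. Stack: ad
  Read 'e': push. Stack: ade
  Read 'b': push. Stack: adeb
  Read 'c': push. Stack: adebc
  Read 'a': push. Stack: adebca
  Read 'b': push. Stack: adebcab
  Read 'b': matches stack top 'b' => pop. Stack: adebca
Final stack: "adebca" (length 6)

6


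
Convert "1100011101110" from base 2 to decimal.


Input: "1100011101110" in base 2
Positional expansion:
  Digit '1' (value 1) x 2^12 = 4096
  Digit '1' (value 1) x 2^11 = 2048
  Digit '0' (value 0) x 2^10 = 0
  Digit '0' (value 0) x 2^9 = 0
  Digit '0' (value 0) x 2^8 = 0
  Digit '1' (value 1) x 2^7 = 128
  Digit '1' (value 1) x 2^6 = 64
  Digit '1' (value 1) x 2^5 = 32
  Digit '0' (value 0) x 2^4 = 0
  Digit '1' (value 1) x 2^3 = 8
  Digit '1' (value 1) x 2^2 = 4
  Digit '1' (value 1) x 2^1 = 2
  Digit '0' (value 0) x 2^0 = 0
Sum = 6382

6382


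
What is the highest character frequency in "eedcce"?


Input: eedcce
Character counts:
  'c': 2
  'd': 1
  'e': 3
Maximum frequency: 3

3


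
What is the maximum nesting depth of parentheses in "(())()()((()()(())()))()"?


Input: "(())()()((()()(())()))()"
Tracking depth:
  Position 0 '(': depth becomes 1
  Position 1 '(': depth becomes 2
  Position 2 ')': depth becomes 1
  Position 3 ')': depth becomes 0
  Position 4 '(': depth becomes 1
  Position 5 ')': depth becomes 0
  Position 6 '(': depth becomes 1
  Position 7 ')': depth becomes 0
  Position 8 '(': depth becomes 1
  Position 9 '(': depth becomes 2
  Position 10 '(': depth becomes 3
  Position 11 ')': depth becomes 2
  Position 12 '(': depth becomes 3
  Position 13 ')': depth becomes 2
  Position 14 '(': depth becomes 3
  Position 15 '(': depth becomes 4
  Position 16 ')': depth becomes 3
  Position 17 ')': depth becomes 2
  Position 18 '(': depth becomes 3
  Position 19 ')': depth becomes 2
  Position 20 ')': depth becomes 1
  Position 21 ')': depth becomes 0
  Position 22 '(': depth becomes 1
  Position 23 ')': depth becomes 0
Maximum depth reached: 4

4


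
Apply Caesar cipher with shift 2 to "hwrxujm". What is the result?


Caesar cipher: shift "hwrxujm" by 2
  'h' (pos 7) + 2 = pos 9 = 'j'
  'w' (pos 22) + 2 = pos 24 = 'y'
  'r' (pos 17) + 2 = pos 19 = 't'
  'x' (pos 23) + 2 = pos 25 = 'z'
  'u' (pos 20) + 2 = pos 22 = 'w'
  'j' (pos 9) + 2 = pos 11 = 'l'
  'm' (pos 12) + 2 = pos 14 = 'o'
Result: jytzwlo

jytzwlo


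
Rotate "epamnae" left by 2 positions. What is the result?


Input: "epamnae", rotate left by 2
First 2 characters: "ep"
Remaining characters: "amnae"
Concatenate remaining + first: "amnae" + "ep" = "amnaeep"

amnaeep


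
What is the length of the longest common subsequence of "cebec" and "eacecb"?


LCS of "cebec" and "eacecb"
DP table:
           e    a    c    e    c    b
      0    0    0    0    0    0    0
  c   0    0    0    1    1    1    1
  e   0    1    1    1    2    2    2
  b   0    1    1    1    2    2    3
  e   0    1    1    1    2    2    3
  c   0    1    1    2    2    3    3
LCS length = dp[5][6] = 3

3


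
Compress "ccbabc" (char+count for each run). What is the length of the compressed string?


Input: ccbabc
Runs:
  'c' x 2 => "c2"
  'b' x 1 => "b1"
  'a' x 1 => "a1"
  'b' x 1 => "b1"
  'c' x 1 => "c1"
Compressed: "c2b1a1b1c1"
Compressed length: 10

10


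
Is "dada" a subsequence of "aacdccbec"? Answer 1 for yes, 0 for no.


Check if "dada" is a subsequence of "aacdccbec"
Greedy scan:
  Position 0 ('a'): no match needed
  Position 1 ('a'): no match needed
  Position 2 ('c'): no match needed
  Position 3 ('d'): matches sub[0] = 'd'
  Position 4 ('c'): no match needed
  Position 5 ('c'): no match needed
  Position 6 ('b'): no match needed
  Position 7 ('e'): no match needed
  Position 8 ('c'): no match needed
Only matched 1/4 characters => not a subsequence

0


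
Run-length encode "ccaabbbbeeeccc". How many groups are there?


Input: ccaabbbbeeeccc
Scanning for consecutive runs:
  Group 1: 'c' x 2 (positions 0-1)
  Group 2: 'a' x 2 (positions 2-3)
  Group 3: 'b' x 4 (positions 4-7)
  Group 4: 'e' x 3 (positions 8-10)
  Group 5: 'c' x 3 (positions 11-13)
Total groups: 5

5


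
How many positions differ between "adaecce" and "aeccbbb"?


Comparing "adaecce" and "aeccbbb" position by position:
  Position 0: 'a' vs 'a' => same
  Position 1: 'd' vs 'e' => DIFFER
  Position 2: 'a' vs 'c' => DIFFER
  Position 3: 'e' vs 'c' => DIFFER
  Position 4: 'c' vs 'b' => DIFFER
  Position 5: 'c' vs 'b' => DIFFER
  Position 6: 'e' vs 'b' => DIFFER
Positions that differ: 6

6


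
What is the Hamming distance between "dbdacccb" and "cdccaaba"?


Comparing "dbdacccb" and "cdccaaba" position by position:
  Position 0: 'd' vs 'c' => differ
  Position 1: 'b' vs 'd' => differ
  Position 2: 'd' vs 'c' => differ
  Position 3: 'a' vs 'c' => differ
  Position 4: 'c' vs 'a' => differ
  Position 5: 'c' vs 'a' => differ
  Position 6: 'c' vs 'b' => differ
  Position 7: 'b' vs 'a' => differ
Total differences (Hamming distance): 8

8


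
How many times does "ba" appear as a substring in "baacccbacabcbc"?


Searching for "ba" in "baacccbacabcbc"
Scanning each position:
  Position 0: "ba" => MATCH
  Position 1: "aa" => no
  Position 2: "ac" => no
  Position 3: "cc" => no
  Position 4: "cc" => no
  Position 5: "cb" => no
  Position 6: "ba" => MATCH
  Position 7: "ac" => no
  Position 8: "ca" => no
  Position 9: "ab" => no
  Position 10: "bc" => no
  Position 11: "cb" => no
  Position 12: "bc" => no
Total occurrences: 2

2


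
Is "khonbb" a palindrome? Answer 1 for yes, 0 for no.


Input: khonbb
Reversed: bbnohk
  Compare pos 0 ('k') with pos 5 ('b'): MISMATCH
  Compare pos 1 ('h') with pos 4 ('b'): MISMATCH
  Compare pos 2 ('o') with pos 3 ('n'): MISMATCH
Result: not a palindrome

0


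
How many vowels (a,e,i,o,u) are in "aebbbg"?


Input: aebbbg
Checking each character:
  'a' at position 0: vowel (running total: 1)
  'e' at position 1: vowel (running total: 2)
  'b' at position 2: consonant
  'b' at position 3: consonant
  'b' at position 4: consonant
  'g' at position 5: consonant
Total vowels: 2

2


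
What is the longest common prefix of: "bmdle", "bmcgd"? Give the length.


Words: bmdle, bmcgd
  Position 0: all 'b' => match
  Position 1: all 'm' => match
  Position 2: ('d', 'c') => mismatch, stop
LCP = "bm" (length 2)

2


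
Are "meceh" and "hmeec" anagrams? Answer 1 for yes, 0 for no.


Strings: "meceh", "hmeec"
Sorted first:  ceehm
Sorted second: ceehm
Sorted forms match => anagrams

1


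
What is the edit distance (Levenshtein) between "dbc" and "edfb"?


Computing edit distance: "dbc" -> "edfb"
DP table:
           e    d    f    b
      0    1    2    3    4
  d   1    1    1    2    3
  b   2    2    2    2    2
  c   3    3    3    3    3
Edit distance = dp[3][4] = 3

3


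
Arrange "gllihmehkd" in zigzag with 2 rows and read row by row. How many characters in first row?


Zigzag "gllihmehkd" into 2 rows:
Placing characters:
  'g' => row 0
  'l' => row 1
  'l' => row 0
  'i' => row 1
  'h' => row 0
  'm' => row 1
  'e' => row 0
  'h' => row 1
  'k' => row 0
  'd' => row 1
Rows:
  Row 0: "glhek"
  Row 1: "limhd"
First row length: 5

5


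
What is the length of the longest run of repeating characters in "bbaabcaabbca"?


Input: "bbaabcaabbca"
Scanning for longest run:
  Position 1 ('b'): continues run of 'b', length=2
  Position 2 ('a'): new char, reset run to 1
  Position 3 ('a'): continues run of 'a', length=2
  Position 4 ('b'): new char, reset run to 1
  Position 5 ('c'): new char, reset run to 1
  Position 6 ('a'): new char, reset run to 1
  Position 7 ('a'): continues run of 'a', length=2
  Position 8 ('b'): new char, reset run to 1
  Position 9 ('b'): continues run of 'b', length=2
  Position 10 ('c'): new char, reset run to 1
  Position 11 ('a'): new char, reset run to 1
Longest run: 'b' with length 2

2
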